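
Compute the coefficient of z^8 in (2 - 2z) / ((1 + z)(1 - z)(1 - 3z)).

9842

Partial fractions give a closed form: a_n = (1/2)·(-1)^n + (3/2)·3^n.
At n = 8: a_8 = 9842.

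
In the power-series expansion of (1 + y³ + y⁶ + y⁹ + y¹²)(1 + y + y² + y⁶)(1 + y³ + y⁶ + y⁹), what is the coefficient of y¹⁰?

4

(1 + y³ + y⁶ + y⁹ + y¹²) has coefficients 1,0,0,1,0,0,1,0,0,1,0 for degrees 0…10.
(1 + y + y² + y⁶) has coefficients 1,1,1,0,0,0,1,0,0,0,0 for degrees 0…10.
Finally multiplying by (1 + y³ + y⁶ + y⁹), the product of all factors after the first has coefficients 1,1,1,1,1,1,2,1,1,2,1 for degrees 0…10.
[y¹⁰] = 1·1 + 1·1 + 1·1 + 1·1 = 4.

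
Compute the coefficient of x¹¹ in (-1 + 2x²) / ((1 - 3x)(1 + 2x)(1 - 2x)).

-246777

Partial fractions give a closed form: a_n = (-7/5)·3^n + (-1/10)·(-2)^n + (1/2)·2^n.
At n = 11: a_11 = -246777.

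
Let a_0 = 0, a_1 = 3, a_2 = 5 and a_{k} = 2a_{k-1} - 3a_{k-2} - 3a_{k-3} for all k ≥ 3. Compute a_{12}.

The ordinary generating function has denominator 1 - 2x + 3x^2 + 3x^3.
Iterating the recurrence: a_0,…,a_{12} = 0, 3, 5, 1, -22, -62, -61, 130, 629, 1051, -175, -5390, -13408.

-13408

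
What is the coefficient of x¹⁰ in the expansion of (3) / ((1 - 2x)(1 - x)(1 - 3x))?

784875

Partial fractions give a closed form: a_n = (-12)·2^n + (3/2)·1^n + (27/2)·3^n.
At n = 10: a_10 = 784875.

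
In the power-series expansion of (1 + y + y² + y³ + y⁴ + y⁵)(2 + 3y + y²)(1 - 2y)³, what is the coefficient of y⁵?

(1 + y + y² + y³ + y⁴ + y⁵) has coefficients 1,1,1,1,1,1 for degrees 0…5.
(2 + 3y + y²) has coefficients 2,3,1,0,0,0 for degrees 0…5.
Finally multiplying by (1 - 2y)³, the product of all factors after the first has coefficients 2,-9,7,14,-12,-8 for degrees 0…5.
[y⁵] = 1·(-8) + 1·(-12) + 1·14 + 1·7 + 1·(-9) + 1·2 = -6.

-6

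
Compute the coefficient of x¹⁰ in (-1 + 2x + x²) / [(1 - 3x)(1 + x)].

-9842

The denominator gives the recurrence a_n = 2a_(n−1) + 3a_(n−2) for n ≥ 3; the numerator fixes a_0 = -1, a_1 = 0, a_2 = -2.
Iterating: -1, 0, -2, -4, -14, -40, -122, -364, -1094, -3280, -9842, so a_10 = -9842.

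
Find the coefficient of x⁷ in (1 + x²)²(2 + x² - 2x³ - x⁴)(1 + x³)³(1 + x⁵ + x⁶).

(1 + x²)² has coefficients 1,0,2,0,1 for degrees 0…4.
(2 + x² - 2x³ - x⁴) has coefficients 2,0,1,-2,-1,0,0,0 for degrees 0…7.
Multiplying by (1 + x³)³ gives running coefficients 2,0,1,4,-1,3,0,-3 for degrees 0…7.
Finally multiplying by (1 + x⁵ + x⁶), the product of all factors after the first has coefficients 2,0,1,4,-1,5,2,-2 for degrees 0…7.
[x⁷] = 1·(-2) + 2·5 + 1·4 = 12.

12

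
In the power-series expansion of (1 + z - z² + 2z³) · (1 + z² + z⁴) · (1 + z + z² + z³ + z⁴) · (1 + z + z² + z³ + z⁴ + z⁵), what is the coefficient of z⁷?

31

(1 + z - z² + 2z³) has coefficients 1,1,-1,2 for degrees 0…3.
(1 + z² + z⁴) has coefficients 1,0,1,0,1,0,0,0 for degrees 0…7.
Multiplying by (1 + z + z² + z³ + z⁴) gives running coefficients 1,1,2,2,3,2,2,1 for degrees 0…7.
Finally multiplying by (1 + z + z² + z³ + z⁴ + z⁵), the product of all factors after the first has coefficients 1,2,4,6,9,11,12,12 for degrees 0…7.
[z⁷] = 1·12 + 1·12 − 1·11 + 2·9 = 31.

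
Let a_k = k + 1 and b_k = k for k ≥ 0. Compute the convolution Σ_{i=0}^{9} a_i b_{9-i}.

165

Write out a_i and b_{9-i} for i = 0,…,9 and sum the products.
Σ = 1·9 + 2·8 + 3·7 + 4·6 + 5·5 + 6·4 + 7·3 + 8·2 + 9·1 + 10·0 = 165.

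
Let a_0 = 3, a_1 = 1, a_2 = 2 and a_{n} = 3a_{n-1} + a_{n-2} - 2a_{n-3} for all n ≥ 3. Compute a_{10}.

1723

The ordinary generating function has denominator 1 - 3t - t^2 + 2t^3.
Iterating the recurrence: a_0,…,a_{10} = 3, 1, 2, 1, 3, 6, 19, 57, 178, 553, 1723.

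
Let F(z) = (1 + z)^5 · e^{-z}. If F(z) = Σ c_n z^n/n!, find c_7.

34

The EGF product rule gives c_7 = Σ_{k_1+k_2=7} C(7; k_1,k_2) · ∏ g_i(k_i), where (1+z)^5 gives the falling factorial (5)_k; e^{-z} gives (-1)^k.
g_1(k) for k = 0…7: 1, 5, 20, 60, 120, 120, 0, 0.
g_2(k) for k = 0…7: 1, -1, 1, -1, 1, -1, 1, -1.
c_7 = Σ_k C(7,k)·g_1(k)·g_2(7−k) = 1·1·(-1) + 7·5·1 + 21·20·(-1) + 35·60·1 + 35·120·(-1) + 21·120·1 = −1 + 35 − 420 + 2100 − 4200 + 2520 = 34.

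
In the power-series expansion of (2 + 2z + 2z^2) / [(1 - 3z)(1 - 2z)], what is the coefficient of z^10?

504590

The denominator gives the recurrence a_n = 5a_(n−1) − 6a_(n−2) for n ≥ 3; the numerator fixes a_0 = 2, a_1 = 12, a_2 = 50.
Iterating: 2, 12, 50, 178, 590, 1882, 5870, 18058, 55070, 167002, 504590, so a_10 = 504590.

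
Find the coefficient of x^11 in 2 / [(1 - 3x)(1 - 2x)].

The denominator gives the recurrence a_n = 5a_(n−1) − 6a_(n−2) for n ≥ 2; the numerator fixes a_0 = 2, a_1 = 10.
Iterating: 2, 10, 38, 130, 422, 1330, 4118, 12610, 38342, 116050, 350198, 1054690, so a_11 = 1054690.

1054690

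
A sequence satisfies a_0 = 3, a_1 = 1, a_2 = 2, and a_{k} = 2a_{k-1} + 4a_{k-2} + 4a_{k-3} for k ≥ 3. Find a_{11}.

340992

The ordinary generating function has denominator 1 - 2y - 4y^2 - 4y^3.
Iterating the recurrence: a_0,…,a_{11} = 3, 1, 2, 20, 52, 192, 672, 2320, 8096, 28160, 97984, 340992.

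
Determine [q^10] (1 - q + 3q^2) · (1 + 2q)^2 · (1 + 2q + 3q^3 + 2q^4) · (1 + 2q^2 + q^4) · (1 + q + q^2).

344

(1 - q + 3q^2) has coefficients 1,-1,3 for degrees 0…2.
(1 + 2q)^2 has coefficients 1,4,4,0,0,0,0,0,0,0,0 for degrees 0…10.
Multiplying by (1 + 2q + 3q^3 + 2q^4) gives running coefficients 1,6,12,11,14,20,8,0,0,0,0 for degrees 0…10.
Multiplying by (1 + 2q^2 + q^4) gives running coefficients 1,6,14,23,39,48,48,51,30,20,8 for degrees 0…10.
Finally multiplying by (1 + q + q^2), the product of all factors after the first has coefficients 1,7,21,43,76,110,135,147,129,101,58 for degrees 0…10.
[q^10] = 1·58 − 1·101 + 3·129 = 344.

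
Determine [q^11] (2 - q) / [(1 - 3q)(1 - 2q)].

Partial fractions give a closed form: a_n = (5)·3^n + (-3)·2^n.
At n = 11: a_11 = 879591.

879591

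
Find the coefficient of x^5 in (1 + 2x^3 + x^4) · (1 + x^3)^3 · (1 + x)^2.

7

(1 + 2x^3 + x^4) has coefficients 1,0,0,2,1 for degrees 0…4.
(1 + x^3)^3 has coefficients 1,0,0,3,0,0 for degrees 0…5.
Finally multiplying by (1 + x)^2, the product of all factors after the first has coefficients 1,2,1,3,6,3 for degrees 0…5.
[x^5] = 1·3 + 2·1 + 1·2 = 7.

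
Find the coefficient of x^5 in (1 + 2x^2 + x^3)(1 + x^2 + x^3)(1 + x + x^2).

(1 + 2x^2 + x^3) has coefficients 1,0,2,1 for degrees 0…3.
(1 + x^2 + x^3) has coefficients 1,0,1,1,0,0 for degrees 0…5.
Finally multiplying by (1 + x + x^2), the product of all factors after the first has coefficients 1,1,2,2,2,1 for degrees 0…5.
[x^5] = 1·1 + 2·2 + 1·2 = 7.

7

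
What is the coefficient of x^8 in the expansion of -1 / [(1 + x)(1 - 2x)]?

Partial fractions give a closed form: a_n = (-1/3)·(-1)^n + (-2/3)·2^n.
At n = 8: a_8 = -171.

-171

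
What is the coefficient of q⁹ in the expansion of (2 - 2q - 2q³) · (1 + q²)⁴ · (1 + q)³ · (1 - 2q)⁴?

56

(2 - 2q - 2q³) has coefficients 2,-2,0,-2 for degrees 0…3.
(1 + q²)⁴ has coefficients 1,0,4,0,6,0,4,0,1,0 for degrees 0…9.
Multiplying by (1 + q)³ gives running coefficients 1,3,7,13,18,22,22,18,13,7 for degrees 0…9.
Finally multiplying by (1 - 2q)⁴, the product of all factors after the first has coefficients 1,-5,7,-3,2,14,-26,2,-19,-17 for degrees 0…9.
[q⁹] = 2·(-17) − 2·(-19) − 2·(-26) = 56.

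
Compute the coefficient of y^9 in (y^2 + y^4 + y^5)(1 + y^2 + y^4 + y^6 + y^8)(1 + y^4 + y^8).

(y^2 + y^4 + y^5) has coefficients 0,0,1,0,1,1 for degrees 0…5.
(1 + y^2 + y^4 + y^6 + y^8) has coefficients 1,0,1,0,1,0,1,0,1,0 for degrees 0…9.
Finally multiplying by (1 + y^4 + y^8), the product of all factors after the first has coefficients 1,0,1,0,2,0,2,0,3,0 for degrees 0…9.
[y^9] = 1·0 + 1·0 + 1·2 = 2.

2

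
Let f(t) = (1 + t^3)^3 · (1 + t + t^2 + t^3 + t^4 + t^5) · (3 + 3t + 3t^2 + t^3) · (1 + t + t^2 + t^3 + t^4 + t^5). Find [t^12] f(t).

(1 + t^3)^3 has coefficients 1,0,0,3,0,0,3,0,0,1 for degrees 0…9.
(1 + t + t^2 + t^3 + t^4 + t^5) has coefficients 1,1,1,1,1,1,0,0,0,0,0,0,0 for degrees 0…12.
Multiplying by (3 + 3t + 3t^2 + t^3) gives running coefficients 3,6,9,10,10,10,7,4,1,0,0,0,0 for degrees 0…12.
Finally multiplying by (1 + t + t^2 + t^3 + t^4 + t^5), the product of all factors after the first has coefficients 3,9,18,28,38,48,52,50,42,32,22,12,5 for degrees 0…12.
[t^12] = 1·5 + 3·32 + 3·52 + 1·28 = 285.

285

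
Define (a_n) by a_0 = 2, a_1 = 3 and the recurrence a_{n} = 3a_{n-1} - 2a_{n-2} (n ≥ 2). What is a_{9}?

The ordinary generating function has denominator 1 - 3x + 2x^2.
Iterating the recurrence: a_0,…,a_{9} = 2, 3, 5, 9, 17, 33, 65, 129, 257, 513.

513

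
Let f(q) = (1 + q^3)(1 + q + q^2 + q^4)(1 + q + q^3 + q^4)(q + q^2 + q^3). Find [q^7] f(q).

(1 + q^3) has coefficients 1,0,0,1 for degrees 0…3.
(1 + q + q^2 + q^4) has coefficients 1,1,1,0,1,0,0,0 for degrees 0…7.
Multiplying by (1 + q + q^3 + q^4) gives running coefficients 1,2,2,2,3,3,1,1 for degrees 0…7.
Finally multiplying by (q + q^2 + q^3), the product of all factors after the first has coefficients 0,1,3,5,6,7,8,7 for degrees 0…7.
[q^7] = 1·7 + 1·6 = 13.

13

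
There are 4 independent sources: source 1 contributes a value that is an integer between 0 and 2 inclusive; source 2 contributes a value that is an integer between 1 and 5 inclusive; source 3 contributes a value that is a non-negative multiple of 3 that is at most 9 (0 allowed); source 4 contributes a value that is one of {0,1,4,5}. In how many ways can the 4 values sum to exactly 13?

19

The generating function for the choices is (1 + y + y^2)·(y + y^2 + y^3 + y^4 + y^5)·(1 + y^3 + y^6 + y^9)·(1 + y + y^4 + y^5); the count is [y^13].
(1 + y + y^2) has coefficients 1,1,1 for degrees 0…2.
(y + y^2 + y^3 + y^4 + y^5) has coefficients 0,1,1,1,1,1,0,0,0,0,0,0,0,0 for degrees 0…13.
Multiplying by (1 + y^3 + y^6 + y^9) gives running coefficients 0,1,1,1,2,2,1,2,2,1,2,2,1,1 for degrees 0…13.
Finally multiplying by (1 + y + y^4 + y^5), the product of all factors after the first has coefficients 0,1,2,2,3,5,5,5,7,7,6,7,7,5 for degrees 0…13.
[y^13] = 1·5 + 1·7 + 1·7 = 19.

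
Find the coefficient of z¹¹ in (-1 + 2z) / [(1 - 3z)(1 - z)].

-88574

Partial fractions give a closed form: a_n = (-1/2)·3^n + (-1/2)·1^n.
At n = 11: a_11 = -88574.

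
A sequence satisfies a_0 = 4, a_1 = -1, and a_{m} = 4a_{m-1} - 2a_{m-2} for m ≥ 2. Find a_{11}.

The ordinary generating function has denominator 1 - 4z + 2z^2.
Iterating the recurrence: a_0,…,a_{11} = 4, -1, -12, -46, -160, -548, -1872, -6392, -21824, -74512, -254400, -868576.

-868576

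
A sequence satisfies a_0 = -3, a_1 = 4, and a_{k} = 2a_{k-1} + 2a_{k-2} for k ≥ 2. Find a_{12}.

The ordinary generating function has denominator 1 - 2y - 2y^2.
Iterating the recurrence: a_0,…,a_{12} = -3, 4, 2, 12, 28, 80, 216, 592, 1616, 4416, 12064, 32960, 90048.

90048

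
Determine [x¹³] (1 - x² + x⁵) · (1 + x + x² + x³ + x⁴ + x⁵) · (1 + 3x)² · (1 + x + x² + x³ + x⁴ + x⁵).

(1 - x² + x⁵) has coefficients 1,0,-1,0,0,1 for degrees 0…5.
(1 + x + x² + x³ + x⁴ + x⁵) has coefficients 1,1,1,1,1,1,0,0,0,0,0,0,0,0 for degrees 0…13.
Multiplying by (1 + 3x)² gives running coefficients 1,7,16,16,16,16,15,9,0,0,0,0,0,0 for degrees 0…13.
Finally multiplying by (1 + x + x² + x³ + x⁴ + x⁵), the product of all factors after the first has coefficients 1,8,24,40,56,72,86,88,72,56,40,24,9,0 for degrees 0…13.
[x¹³] = 1·0 − 1·24 + 1·72 = 48.

48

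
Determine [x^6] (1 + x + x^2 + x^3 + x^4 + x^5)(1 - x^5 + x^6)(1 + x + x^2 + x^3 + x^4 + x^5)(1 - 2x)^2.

4

(1 + x + x^2 + x^3 + x^4 + x^5) has coefficients 1,1,1,1,1,1 for degrees 0…5.
(1 - x^5 + x^6) has coefficients 1,0,0,0,0,-1,1 for degrees 0…6.
Multiplying by (1 + x + x^2 + x^3 + x^4 + x^5) gives running coefficients 1,1,1,1,1,0,0 for degrees 0…6.
Finally multiplying by (1 - 2x)^2, the product of all factors after the first has coefficients 1,-3,1,1,1,0,4 for degrees 0…6.
[x^6] = 1·4 + 1·0 + 1·1 + 1·1 + 1·1 + 1·(-3) = 4.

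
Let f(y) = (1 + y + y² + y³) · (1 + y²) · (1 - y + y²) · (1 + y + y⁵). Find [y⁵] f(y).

4

(1 + y + y² + y³) has coefficients 1,1,1,1 for degrees 0…3.
(1 + y²) has coefficients 1,0,1,0,0,0 for degrees 0…5.
Multiplying by (1 - y + y²) gives running coefficients 1,-1,2,-1,1,0 for degrees 0…5.
Finally multiplying by (1 + y + y⁵), the product of all factors after the first has coefficients 1,0,1,1,0,2 for degrees 0…5.
[y⁵] = 1·2 + 1·0 + 1·1 + 1·1 = 4.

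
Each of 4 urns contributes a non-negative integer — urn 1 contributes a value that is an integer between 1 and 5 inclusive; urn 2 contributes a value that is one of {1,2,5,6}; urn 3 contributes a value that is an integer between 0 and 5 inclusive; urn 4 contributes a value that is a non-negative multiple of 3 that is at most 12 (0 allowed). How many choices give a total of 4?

5

The generating function for the choices is (z + z^2 + z^3 + z^4 + z^5)·(z + z^2 + z^5 + z^6)·(1 + z + z^2 + z^3 + z^4 + z^5)·(1 + z^3 + z^6 + z^9 + z^12); the count is [z^4].
(z + z^2 + z^3 + z^4 + z^5) has coefficients 0,1,1,1,1 for degrees 0…4.
(z + z^2 + z^5 + z^6) has coefficients 0,1,1,0,0 for degrees 0…4.
Multiplying by (1 + z + z^2 + z^3 + z^4 + z^5) gives running coefficients 0,1,2,2,2 for degrees 0…4.
Finally multiplying by (1 + z^3 + z^6 + z^9 + z^12), the product of all factors after the first has coefficients 0,1,2,2,3 for degrees 0…4.
[z^4] = 1·2 + 1·2 + 1·1 + 1·0 = 5.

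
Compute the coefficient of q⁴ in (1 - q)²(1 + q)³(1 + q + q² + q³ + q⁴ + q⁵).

-1

(1 - q)² has coefficients 1,-2,1 for degrees 0…2.
(1 + q)³ has coefficients 1,3,3,1,0 for degrees 0…4.
Finally multiplying by (1 + q + q² + q³ + q⁴ + q⁵), the product of all factors after the first has coefficients 1,4,7,8,8 for degrees 0…4.
[q⁴] = 1·8 − 2·8 + 1·7 = -1.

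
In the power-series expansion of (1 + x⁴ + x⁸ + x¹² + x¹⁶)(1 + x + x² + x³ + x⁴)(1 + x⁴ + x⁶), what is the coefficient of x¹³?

3

(1 + x⁴ + x⁸ + x¹² + x¹⁶) has coefficients 1,0,0,0,1,0,0,0,1,0,0,0,1,0 for degrees 0…13.
(1 + x + x² + x³ + x⁴) has coefficients 1,1,1,1,1,0,0,0,0,0,0,0,0,0 for degrees 0…13.
Finally multiplying by (1 + x⁴ + x⁶), the product of all factors after the first has coefficients 1,1,1,1,2,1,2,2,2,1,1,0,0,0 for degrees 0…13.
[x¹³] = 1·0 + 1·1 + 1·1 + 1·1 = 3.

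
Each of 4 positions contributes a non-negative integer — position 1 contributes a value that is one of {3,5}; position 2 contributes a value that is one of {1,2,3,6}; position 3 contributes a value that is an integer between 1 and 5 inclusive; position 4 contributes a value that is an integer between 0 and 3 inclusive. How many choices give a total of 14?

The generating function for the choices is (t^3 + t^5)·(t + t^2 + t^3 + t^6)·(t + t^2 + t^3 + t^4 + t^5)·(1 + t + t^2 + t^3); the count is [t^14].
(t^3 + t^5) has coefficients 0,0,0,1,0,1 for degrees 0…5.
(t + t^2 + t^3 + t^6) has coefficients 0,1,1,1,0,0,1,0,0,0,0,0,0,0,0 for degrees 0…14.
Multiplying by (t + t^2 + t^3 + t^4 + t^5) gives running coefficients 0,0,1,2,3,3,3,3,2,1,1,1,0,0,0 for degrees 0…14.
Finally multiplying by (1 + t + t^2 + t^3), the product of all factors after the first has coefficients 0,0,1,3,6,9,11,12,11,9,7,5,3,2,1 for degrees 0…14.
[t^14] = 1·5 + 1·9 = 14.

14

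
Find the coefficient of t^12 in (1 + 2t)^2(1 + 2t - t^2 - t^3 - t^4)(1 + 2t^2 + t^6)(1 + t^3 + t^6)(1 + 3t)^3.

-328

(1 + 2t)^2 has coefficients 1,4,4 for degrees 0…2.
(1 + 2t - t^2 - t^3 - t^4) has coefficients 1,2,-1,-1,-1,0,0,0,0,0,0,0,0 for degrees 0…12.
Multiplying by (1 + 2t^2 + t^6) gives running coefficients 1,2,1,3,-3,-2,-1,2,-1,-1,-1,0,0 for degrees 0…12.
Multiplying by (1 + t^3 + t^6) gives running coefficients 1,2,1,4,-1,-1,3,1,-2,1,-2,-3,-2 for degrees 0…12.
Finally multiplying by (1 + 3t)^3, the product of all factors after the first has coefficients 1,11,46,94,116,125,75,-26,61,91,-20,-48,-56 for degrees 0…12.
[t^12] = 1·(-56) + 4·(-48) + 4·(-20) = -328.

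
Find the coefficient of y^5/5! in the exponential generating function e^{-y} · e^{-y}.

The EGF product rule gives c_5 = Σ_{k_1+k_2=5} C(5; k_1,k_2) · ∏ g_i(k_i), where e^{-y} gives (-1)^k; e^{-y} gives (-1)^k.
g_1(k) for k = 0…5: 1, -1, 1, -1, 1, -1.
g_2(k) for k = 0…5: 1, -1, 1, -1, 1, -1.
c_5 = Σ_k C(5,k)·g_1(k)·g_2(5−k) = 1·1·(-1) + 5·(-1)·1 + 10·1·(-1) + 10·(-1)·1 + 5·1·(-1) + 1·(-1)·1 = −1 − 5 − 10 − 10 − 5 − 1 = -32.

-32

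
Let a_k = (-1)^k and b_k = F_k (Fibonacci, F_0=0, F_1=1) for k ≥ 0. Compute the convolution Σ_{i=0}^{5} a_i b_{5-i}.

Write out a_i and b_{5-i} for i = 0,…,5 and sum the products.
Σ = 1·5 − 1·3 + 1·2 − 1·1 + 1·1 − 1·0 = 4.

4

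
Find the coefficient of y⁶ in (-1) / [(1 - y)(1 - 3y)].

-1093

The denominator gives the recurrence a_n = 4a_(n−1) − 3a_(n−2) for n ≥ 2; the numerator fixes a_0 = -1, a_1 = -4.
Iterating: -1, -4, -13, -40, -121, -364, -1093, so a_6 = -1093.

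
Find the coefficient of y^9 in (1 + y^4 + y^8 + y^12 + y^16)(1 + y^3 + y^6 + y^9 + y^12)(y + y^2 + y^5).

(1 + y^4 + y^8 + y^12 + y^16) has coefficients 1,0,0,0,1,0,0,0,1,0 for degrees 0…9.
(1 + y^3 + y^6 + y^9 + y^12) has coefficients 1,0,0,1,0,0,1,0,0,1 for degrees 0…9.
Finally multiplying by (y + y^2 + y^5), the product of all factors after the first has coefficients 0,1,1,0,1,2,0,1,2,0 for degrees 0…9.
[y^9] = 1·0 + 1·2 + 1·1 = 3.

3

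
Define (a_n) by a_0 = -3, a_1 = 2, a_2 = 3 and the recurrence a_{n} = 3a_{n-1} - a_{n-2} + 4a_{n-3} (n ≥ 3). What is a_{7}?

The ordinary generating function has denominator 1 - 3x + x^2 - 4x^3.
Iterating the recurrence: a_0,…,a_{7} = -3, 2, 3, -5, -10, -13, -49, -174.

-174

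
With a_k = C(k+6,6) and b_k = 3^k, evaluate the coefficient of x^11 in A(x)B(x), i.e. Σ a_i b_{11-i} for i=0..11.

Write out a_i and b_{11-i} for i = 0,…,11 and sum the products.
Σ = 1·177147 + 7·59049 + 28·19683 + 84·6561 + 210·2187 + 462·729 + 924·243 + 1716·81 + 3003·27 + 5005·9 + 8008·3 + 12376·1 = 3014860.

3014860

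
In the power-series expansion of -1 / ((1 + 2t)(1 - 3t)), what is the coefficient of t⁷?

-1261

Partial fractions give a closed form: a_n = (-2/5)·(-2)^n + (-3/5)·3^n.
At n = 7: a_7 = -1261.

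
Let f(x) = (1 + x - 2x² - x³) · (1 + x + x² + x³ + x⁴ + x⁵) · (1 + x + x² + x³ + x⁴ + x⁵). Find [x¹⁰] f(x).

(1 + x - 2x² - x³) has coefficients 1,1,-2,-1 for degrees 0…3.
(1 + x + x² + x³ + x⁴ + x⁵) has coefficients 1,1,1,1,1,1,0,0,0,0,0 for degrees 0…10.
Finally multiplying by (1 + x + x² + x³ + x⁴ + x⁵), the product of all factors after the first has coefficients 1,2,3,4,5,6,5,4,3,2,1 for degrees 0…10.
[x¹⁰] = 1·1 + 1·2 − 2·3 − 1·4 = -7.

-7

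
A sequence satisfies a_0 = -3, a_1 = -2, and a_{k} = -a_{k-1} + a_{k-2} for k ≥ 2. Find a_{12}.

The ordinary generating function has denominator 1 + y - y^2.
Iterating the recurrence: a_0,…,a_{12} = -3, -2, -1, -1, 0, -1, 1, -2, 3, -5, 8, -13, 21.

21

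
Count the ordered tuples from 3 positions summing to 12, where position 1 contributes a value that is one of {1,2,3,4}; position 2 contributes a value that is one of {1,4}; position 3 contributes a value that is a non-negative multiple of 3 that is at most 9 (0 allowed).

2

The generating function for the choices is (y + y^2 + y^3 + y^4)·(y + y^4)·(1 + y^3 + y^6 + y^9); the count is [y^12].
(y + y^2 + y^3 + y^4) has coefficients 0,1,1,1,1 for degrees 0…4.
(y + y^4) has coefficients 0,1,0,0,1,0,0,0,0,0,0,0,0 for degrees 0…12.
Finally multiplying by (1 + y^3 + y^6 + y^9), the product of all factors after the first has coefficients 0,1,0,0,2,0,0,2,0,0,2,0,0 for degrees 0…12.
[y^12] = 1·0 + 1·2 + 1·0 + 1·0 = 2.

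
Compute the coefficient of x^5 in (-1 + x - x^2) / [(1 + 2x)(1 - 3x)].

-91

The denominator gives the recurrence a_n = a_(n−1) + 6a_(n−2) for n ≥ 3; the numerator fixes a_0 = -1, a_1 = 0, a_2 = -7.
Iterating: -1, 0, -7, -7, -49, -91, so a_5 = -91.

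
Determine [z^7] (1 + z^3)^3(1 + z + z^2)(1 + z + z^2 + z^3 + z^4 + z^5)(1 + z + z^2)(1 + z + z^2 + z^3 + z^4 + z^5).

(1 + z^3)^3 has coefficients 1,0,0,3,0,0,3,0 for degrees 0…7.
(1 + z + z^2) has coefficients 1,1,1,0,0,0,0,0 for degrees 0…7.
Multiplying by (1 + z + z^2 + z^3 + z^4 + z^5) gives running coefficients 1,2,3,3,3,3,2,1 for degrees 0…7.
Multiplying by (1 + z + z^2) gives running coefficients 1,3,6,8,9,9,8,6 for degrees 0…7.
Finally multiplying by (1 + z + z^2 + z^3 + z^4 + z^5), the product of all factors after the first has coefficients 1,4,10,18,27,36,43,46 for degrees 0…7.
[z^7] = 1·46 + 3·27 + 3·4 = 139.

139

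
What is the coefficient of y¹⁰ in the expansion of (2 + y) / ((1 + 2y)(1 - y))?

Partial fractions give a closed form: a_n = (1)·(-2)^n + (1)·1^n.
At n = 10: a_10 = 1025.

1025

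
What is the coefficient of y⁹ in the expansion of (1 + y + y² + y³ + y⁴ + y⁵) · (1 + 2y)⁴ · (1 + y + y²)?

136

(1 + y + y² + y³ + y⁴ + y⁵) has coefficients 1,1,1,1,1,1 for degrees 0…5.
(1 + 2y)⁴ has coefficients 1,8,24,32,16,0,0,0,0,0 for degrees 0…9.
Finally multiplying by (1 + y + y²), the product of all factors after the first has coefficients 1,9,33,64,72,48,16,0,0,0 for degrees 0…9.
[y⁹] = 1·0 + 1·0 + 1·0 + 1·16 + 1·48 + 1·72 = 136.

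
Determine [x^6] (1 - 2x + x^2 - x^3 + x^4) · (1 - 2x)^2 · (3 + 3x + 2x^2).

6

(1 - 2x + x^2 - x^3 + x^4) has coefficients 1,-2,1,-1,1 for degrees 0…4.
(1 - 2x)^2 has coefficients 1,-4,4,0,0,0,0 for degrees 0…6.
Finally multiplying by (3 + 3x + 2x^2), the product of all factors after the first has coefficients 3,-9,2,4,8,0,0 for degrees 0…6.
[x^6] = 1·0 − 2·0 + 1·8 − 1·4 + 1·2 = 6.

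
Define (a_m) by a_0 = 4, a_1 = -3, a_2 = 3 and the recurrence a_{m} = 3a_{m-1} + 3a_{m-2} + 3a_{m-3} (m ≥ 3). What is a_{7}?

The ordinary generating function has denominator 1 - 3q - 3q^2 - 3q^3.
Iterating the recurrence: a_0,…,a_{7} = 4, -3, 3, 12, 36, 153, 603, 2376.

2376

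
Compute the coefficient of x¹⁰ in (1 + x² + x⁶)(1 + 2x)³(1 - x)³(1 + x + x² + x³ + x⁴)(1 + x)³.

(1 + x² + x⁶) has coefficients 1,0,1,0,0,0,1 for degrees 0…6.
(1 + 2x)³ has coefficients 1,6,12,8,0,0,0,0,0,0,0 for degrees 0…10.
Multiplying by (1 - x)³ gives running coefficients 1,3,-3,-11,6,12,-8,0,0,0,0 for degrees 0…10.
Multiplying by (1 + x + x² + x³ + x⁴) gives running coefficients 1,4,1,-10,-4,7,-4,-1,10,4,-8 for degrees 0…10.
Finally multiplying by (1 + x)³, the product of all factors after the first has coefficients 1,7,16,6,-27,-34,-5,4,2,27,33 for degrees 0…10.
[x¹⁰] = 1·33 + 1·2 + 1·(-27) = 8.

8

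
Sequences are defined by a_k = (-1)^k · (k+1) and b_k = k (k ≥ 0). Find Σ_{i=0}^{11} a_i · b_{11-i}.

6

This is [x^11] in the product of the two ordinary generating functions.
Σ = 1·11 − 2·10 + 3·9 − 4·8 + 5·7 − 6·6 + 7·5 − 8·4 + 9·3 − 10·2 + 11·1 − 12·0 = 6.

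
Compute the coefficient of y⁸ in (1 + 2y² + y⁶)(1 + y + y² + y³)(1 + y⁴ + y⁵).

(1 + 2y² + y⁶) has coefficients 1,0,2,0,0,0,1 for degrees 0…6.
(1 + y + y² + y³) has coefficients 1,1,1,1,0,0,0,0,0 for degrees 0…8.
Finally multiplying by (1 + y⁴ + y⁵), the product of all factors after the first has coefficients 1,1,1,1,1,2,2,2,1 for degrees 0…8.
[y⁸] = 1·1 + 2·2 + 1·1 = 6.

6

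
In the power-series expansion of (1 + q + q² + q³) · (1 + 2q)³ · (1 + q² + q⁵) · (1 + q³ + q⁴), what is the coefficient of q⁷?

(1 + q + q² + q³) has coefficients 1,1,1,1 for degrees 0…3.
(1 + 2q)³ has coefficients 1,6,12,8,0,0,0,0 for degrees 0…7.
Multiplying by (1 + q² + q⁵) gives running coefficients 1,6,13,14,12,9,6,12 for degrees 0…7.
Finally multiplying by (1 + q³ + q⁴), the product of all factors after the first has coefficients 1,6,13,15,19,28,33,38 for degrees 0…7.
[q⁷] = 1·38 + 1·33 + 1·28 + 1·19 = 118.

118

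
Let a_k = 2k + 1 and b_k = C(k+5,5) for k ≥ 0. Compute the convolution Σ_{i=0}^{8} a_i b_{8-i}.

This is [x^8] in the product of the two ordinary generating functions.
Σ = 1·1287 + 3·792 + 5·462 + 7·252 + 9·126 + 11·56 + 13·21 + 15·6 + 17·1 = 9867.

9867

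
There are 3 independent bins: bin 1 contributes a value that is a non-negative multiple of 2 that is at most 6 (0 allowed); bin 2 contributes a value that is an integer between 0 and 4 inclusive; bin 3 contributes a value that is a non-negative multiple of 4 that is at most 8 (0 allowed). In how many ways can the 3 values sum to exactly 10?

The generating function for the choices is (1 + z² + z⁴ + z⁶)·(1 + z + z² + z³ + z⁴)·(1 + z⁴ + z⁸); the count is [z¹⁰].
(1 + z² + z⁴ + z⁶) has coefficients 1,0,1,0,1,0,1 for degrees 0…6.
(1 + z + z² + z³ + z⁴) has coefficients 1,1,1,1,1,0,0,0,0,0,0 for degrees 0…10.
Finally multiplying by (1 + z⁴ + z⁸), the product of all factors after the first has coefficients 1,1,1,1,2,1,1,1,2,1,1 for degrees 0…10.
[z¹⁰] = 1·1 + 1·2 + 1·1 + 1·2 = 6.

6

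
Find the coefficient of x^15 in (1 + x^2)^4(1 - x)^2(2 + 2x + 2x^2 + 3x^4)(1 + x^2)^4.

(1 + x^2)^4 has coefficients 1,0,4,0,6,0,4,0,1 for degrees 0…8.
(1 - x)^2 has coefficients 1,-2,1,0,0,0,0,0,0,0,0,0,0,0,0,0 for degrees 0…15.
Multiplying by (2 + 2x + 2x^2 + 3x^4) gives running coefficients 2,-2,0,-2,5,-6,3,0,0,0,0,0,0,0,0,0 for degrees 0…15.
Finally multiplying by (1 + x^2)^4, the product of all factors after the first has coefficients 2,-2,8,-10,17,-26,31,-44,44,-46,38,-26,17,-6,3,0 for degrees 0…15.
[x^15] = 1·0 + 4·(-6) + 6·(-26) + 4·(-46) + 1·(-44) = -408.

-408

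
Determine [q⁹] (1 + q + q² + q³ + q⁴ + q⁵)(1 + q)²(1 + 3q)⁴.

702

(1 + q + q² + q³ + q⁴ + q⁵) has coefficients 1,1,1,1,1,1 for degrees 0…5.
(1 + q)² has coefficients 1,2,1,0,0,0,0,0,0,0 for degrees 0…9.
Finally multiplying by (1 + 3q)⁴, the product of all factors after the first has coefficients 1,14,79,228,351,270,81,0,0,0 for degrees 0…9.
[q⁹] = 1·0 + 1·0 + 1·0 + 1·81 + 1·270 + 1·351 = 702.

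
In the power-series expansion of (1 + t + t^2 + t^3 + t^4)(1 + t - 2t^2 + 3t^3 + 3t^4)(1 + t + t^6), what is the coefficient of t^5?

(1 + t + t^2 + t^3 + t^4) has coefficients 1,1,1,1,1 for degrees 0…4.
(1 + t - 2t^2 + 3t^3 + 3t^4) has coefficients 1,1,-2,3,3,0 for degrees 0…5.
Finally multiplying by (1 + t + t^6), the product of all factors after the first has coefficients 1,2,-1,1,6,3 for degrees 0…5.
[t^5] = 1·3 + 1·6 + 1·1 + 1·(-1) + 1·2 = 11.

11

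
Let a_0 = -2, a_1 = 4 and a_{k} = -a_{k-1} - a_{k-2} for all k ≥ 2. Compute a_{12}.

The ordinary generating function has denominator 1 + q + q^2.
Iterating the recurrence: a_0,…,a_{12} = -2, 4, -2, -2, 4, -2, -2, 4, -2, -2, 4, -2, -2.

-2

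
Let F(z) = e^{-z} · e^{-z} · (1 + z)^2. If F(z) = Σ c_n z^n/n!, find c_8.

The EGF product rule gives c_8 = Σ_{k_1+k_2+k_3=8} C(8; k_1,k_2,k_3) · ∏ g_i(k_i), where e^{-z} gives (-1)^k; e^{-z} gives (-1)^k; (1+z)^2 gives the falling factorial (2)_k.
g_1(k) for k = 0…8: 1, -1, 1, -1, 1, -1, 1, -1, 1.
g_2(k) for k = 0…8: 1, -1, 1, -1, 1, -1, 1, -1, 1.
g_3(k) for k = 0…8: 1, 2, 2, 0, 0, 0, 0, 0, 0.
First combine the last two factors: h(k) = Σ_j C(k,j)·g_2(j)·g_3(k−j) for k = 0…8: 1, 1, -1, -1, 5, -11, 19, -29, 41.
c_8 = Σ_k C(8,k)·g_1(k)·h(8−k) = 1·1·41 + 8·(-1)·(-29) + 28·1·19 + 56·(-1)·(-11) + 70·1·5 + 56·(-1)·(-1) + 28·1·(-1) + 8·(-1)·1 + 1·1·1 = 41 + 232 + 532 + 616 + 350 + 56 − 28 − 8 + 1 = 1792.

1792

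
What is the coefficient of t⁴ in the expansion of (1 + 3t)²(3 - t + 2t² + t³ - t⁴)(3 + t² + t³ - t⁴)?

106

(1 + 3t)² has coefficients 1,6,9 for degrees 0…2.
(3 - t + 2t² + t³ - t⁴) has coefficients 3,-1,2,1,-1 for degrees 0…4.
Finally multiplying by (3 + t² + t³ - t⁴), the product of all factors after the first has coefficients 9,-3,9,5,-5 for degrees 0…4.
[t⁴] = 1·(-5) + 6·5 + 9·9 = 106.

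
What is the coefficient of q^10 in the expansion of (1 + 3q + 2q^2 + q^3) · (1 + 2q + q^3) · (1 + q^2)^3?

(1 + 3q + 2q^2 + q^3) has coefficients 1,3,2,1 for degrees 0…3.
(1 + 2q + q^3) has coefficients 1,2,0,1,0,0,0,0,0,0,0 for degrees 0…10.
Finally multiplying by (1 + q^2)^3, the product of all factors after the first has coefficients 1,2,3,7,3,9,1,5,0,1,0 for degrees 0…10.
[q^10] = 1·0 + 3·1 + 2·0 + 1·5 = 8.

8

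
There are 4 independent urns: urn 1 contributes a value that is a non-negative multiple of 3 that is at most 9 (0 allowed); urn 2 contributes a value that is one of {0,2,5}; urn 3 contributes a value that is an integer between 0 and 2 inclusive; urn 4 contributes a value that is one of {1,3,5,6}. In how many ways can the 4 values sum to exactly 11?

The generating function for the choices is (1 + z³ + z⁶ + z⁹)·(1 + z² + z⁵)·(1 + z + z²)·(z + z³ + z⁵ + z⁶); the count is [z¹¹].
(1 + z³ + z⁶ + z⁹) has coefficients 1,0,0,1,0,0,1,0,0,1 for degrees 0…9.
(1 + z² + z⁵) has coefficients 1,0,1,0,0,1,0,0,0,0,0,0 for degrees 0…11.
Multiplying by (1 + z + z²) gives running coefficients 1,1,2,1,1,1,1,1,0,0,0,0 for degrees 0…11.
Finally multiplying by (z + z³ + z⁵ + z⁶), the product of all factors after the first has coefficients 0,1,1,3,2,4,4,5,5,3,3,2 for degrees 0…11.
[z¹¹] = 1·2 + 1·5 + 1·4 + 1·1 = 12.

12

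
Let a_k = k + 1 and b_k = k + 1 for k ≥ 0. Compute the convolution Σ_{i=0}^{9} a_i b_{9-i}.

The convolution is the x^9 coefficient of A(x)B(x).
Σ = 1·10 + 2·9 + 3·8 + 4·7 + 5·6 + 6·5 + 7·4 + 8·3 + 9·2 + 10·1 = 220.

220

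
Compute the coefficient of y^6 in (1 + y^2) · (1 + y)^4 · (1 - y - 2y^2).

-17

(1 + y^2) has coefficients 1,0,1 for degrees 0…2.
(1 + y)^4 has coefficients 1,4,6,4,1,0,0 for degrees 0…6.
Finally multiplying by (1 - y - 2y^2), the product of all factors after the first has coefficients 1,3,0,-10,-15,-9,-2 for degrees 0…6.
[y^6] = 1·(-2) + 1·(-15) = -17.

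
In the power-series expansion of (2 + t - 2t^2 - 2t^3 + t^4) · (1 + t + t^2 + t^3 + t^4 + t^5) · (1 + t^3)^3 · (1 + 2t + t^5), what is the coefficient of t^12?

-2

(2 + t - 2t^2 - 2t^3 + t^4) has coefficients 2,1,-2,-2,1 for degrees 0…4.
(1 + t + t^2 + t^3 + t^4 + t^5) has coefficients 1,1,1,1,1,1,0,0,0,0,0,0,0 for degrees 0…12.
Multiplying by (1 + t^3)^3 gives running coefficients 1,1,1,4,4,4,6,6,6,4,4,4,1 for degrees 0…12.
Finally multiplying by (1 + 2t + t^5), the product of all factors after the first has coefficients 1,3,3,6,12,13,15,19,22,20,16,18,15 for degrees 0…12.
[t^12] = 2·15 + 1·18 − 2·16 − 2·20 + 1·22 = -2.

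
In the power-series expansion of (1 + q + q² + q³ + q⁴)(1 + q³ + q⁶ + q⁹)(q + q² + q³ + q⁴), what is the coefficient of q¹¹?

(1 + q + q² + q³ + q⁴) has coefficients 1,1,1,1,1 for degrees 0…4.
(1 + q³ + q⁶ + q⁹) has coefficients 1,0,0,1,0,0,1,0,0,1,0,0 for degrees 0…11.
Finally multiplying by (q + q² + q³ + q⁴), the product of all factors after the first has coefficients 0,1,1,1,2,1,1,2,1,1,2,1 for degrees 0…11.
[q¹¹] = 1·1 + 1·2 + 1·1 + 1·1 + 1·2 = 7.

7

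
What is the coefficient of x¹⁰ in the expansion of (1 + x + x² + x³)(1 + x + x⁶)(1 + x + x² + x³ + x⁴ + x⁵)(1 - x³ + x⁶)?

(1 + x + x² + x³) has coefficients 1,1,1,1 for degrees 0…3.
(1 + x + x⁶) has coefficients 1,1,0,0,0,0,1,0,0,0,0 for degrees 0…10.
Multiplying by (1 + x + x² + x³ + x⁴ + x⁵) gives running coefficients 1,2,2,2,2,2,2,1,1,1,1 for degrees 0…10.
Finally multiplying by (1 - x³ + x⁶), the product of all factors after the first has coefficients 1,2,2,1,0,0,1,1,1,1,2 for degrees 0…10.
[x¹⁰] = 1·2 + 1·1 + 1·1 + 1·1 = 5.

5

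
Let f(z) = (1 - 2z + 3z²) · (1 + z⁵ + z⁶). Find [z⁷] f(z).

1

(1 - 2z + 3z²) has coefficients 1,-2,3 for degrees 0…2.
(1 + z⁵ + z⁶) has coefficients 1,0,0,0,0,1,1,0 for degrees 0…7.
[z⁷] = 1·0 − 2·1 + 3·1 = 1.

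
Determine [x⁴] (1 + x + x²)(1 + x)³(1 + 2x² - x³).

14

(1 + x + x²) has coefficients 1,1,1 for degrees 0…2.
(1 + x)³ has coefficients 1,3,3,1,0 for degrees 0…4.
Finally multiplying by (1 + 2x² - x³), the product of all factors after the first has coefficients 1,3,5,6,3 for degrees 0…4.
[x⁴] = 1·3 + 1·6 + 1·5 = 14.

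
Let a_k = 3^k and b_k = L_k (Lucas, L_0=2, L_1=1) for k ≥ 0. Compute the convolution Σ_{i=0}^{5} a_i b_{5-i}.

Write out a_i and b_{5-i} for i = 0,…,5 and sum the products.
Σ = 1·11 + 3·7 + 9·4 + 27·3 + 81·1 + 243·2 = 716.

716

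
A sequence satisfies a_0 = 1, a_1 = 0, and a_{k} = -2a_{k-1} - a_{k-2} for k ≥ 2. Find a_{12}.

The ordinary generating function has denominator 1 + 2y + y^2.
Iterating the recurrence: a_0,…,a_{12} = 1, 0, -1, 2, -3, 4, -5, 6, -7, 8, -9, 10, -11.

-11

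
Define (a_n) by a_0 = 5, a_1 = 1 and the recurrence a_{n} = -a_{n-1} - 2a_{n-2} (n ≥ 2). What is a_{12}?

-275

The ordinary generating function has denominator 1 + y + 2y^2.
Iterating the recurrence: a_0,…,a_{12} = 5, 1, -11, 9, 13, -31, 5, 57, -67, -47, 181, -87, -275.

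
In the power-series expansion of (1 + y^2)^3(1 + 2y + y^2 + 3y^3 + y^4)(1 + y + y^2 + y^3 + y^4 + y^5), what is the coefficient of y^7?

(1 + y^2)^3 has coefficients 1,0,3,0,3,0,1 for degrees 0…6.
(1 + 2y + y^2 + 3y^3 + y^4) has coefficients 1,2,1,3,1,0,0,0 for degrees 0…7.
Finally multiplying by (1 + y + y^2 + y^3 + y^4 + y^5), the product of all factors after the first has coefficients 1,3,4,7,8,8,7,5 for degrees 0…7.
[y^7] = 1·5 + 3·8 + 3·7 + 1·3 = 53.

53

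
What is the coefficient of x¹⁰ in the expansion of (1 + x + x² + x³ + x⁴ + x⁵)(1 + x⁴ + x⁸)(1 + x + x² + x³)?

(1 + x + x² + x³ + x⁴ + x⁵) has coefficients 1,1,1,1,1,1 for degrees 0…5.
(1 + x⁴ + x⁸) has coefficients 1,0,0,0,1,0,0,0,1,0,0 for degrees 0…10.
Finally multiplying by (1 + x + x² + x³), the product of all factors after the first has coefficients 1,1,1,1,1,1,1,1,1,1,1 for degrees 0…10.
[x¹⁰] = 1·1 + 1·1 + 1·1 + 1·1 + 1·1 + 1·1 = 6.

6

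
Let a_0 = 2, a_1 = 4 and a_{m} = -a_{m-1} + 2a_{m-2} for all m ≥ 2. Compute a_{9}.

The ordinary generating function has denominator 1 + q - 2q^2.
Iterating the recurrence: a_0,…,a_{9} = 2, 4, 0, 8, -8, 24, -40, 88, -168, 344.

344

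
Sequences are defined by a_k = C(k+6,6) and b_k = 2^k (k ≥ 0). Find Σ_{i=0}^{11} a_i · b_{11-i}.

This is [x^11] in the product of the two ordinary generating functions.
Σ = 1·2048 + 7·1024 + 28·512 + 84·256 + 210·128 + 462·64 + 924·32 + 1716·16 + 3003·8 + 5005·4 + 8008·2 + 12376·1 = 230964.

230964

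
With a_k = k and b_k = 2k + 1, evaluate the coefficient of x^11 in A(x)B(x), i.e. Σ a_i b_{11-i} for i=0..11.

506

Write out a_i and b_{11-i} for i = 0,…,11 and sum the products.
Σ = 0·23 + 1·21 + 2·19 + 3·17 + 4·15 + 5·13 + 6·11 + 7·9 + 8·7 + 9·5 + 10·3 + 11·1 = 506.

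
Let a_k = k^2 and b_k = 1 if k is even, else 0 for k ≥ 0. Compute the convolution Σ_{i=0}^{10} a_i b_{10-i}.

220

The convolution is the x^10 coefficient of A(x)B(x).
Σ = 0·1 + 1·0 + 4·1 + 9·0 + 16·1 + 25·0 + 36·1 + 49·0 + 64·1 + 81·0 + 100·1 = 220.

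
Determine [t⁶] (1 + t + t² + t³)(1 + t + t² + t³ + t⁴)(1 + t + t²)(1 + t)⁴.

161

(1 + t + t² + t³) has coefficients 1,1,1,1 for degrees 0…3.
(1 + t + t² + t³ + t⁴) has coefficients 1,1,1,1,1,0,0 for degrees 0…6.
Multiplying by (1 + t + t²) gives running coefficients 1,2,3,3,3,2,1 for degrees 0…6.
Finally multiplying by (1 + t)⁴, the product of all factors after the first has coefficients 1,6,17,31,42,46,42 for degrees 0…6.
[t⁶] = 1·42 + 1·46 + 1·42 + 1·31 = 161.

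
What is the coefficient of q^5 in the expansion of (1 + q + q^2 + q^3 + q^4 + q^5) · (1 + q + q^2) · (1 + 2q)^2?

27

(1 + q + q^2 + q^3 + q^4 + q^5) has coefficients 1,1,1,1,1,1 for degrees 0…5.
(1 + q + q^2) has coefficients 1,1,1,0,0,0 for degrees 0…5.
Finally multiplying by (1 + 2q)^2, the product of all factors after the first has coefficients 1,5,9,8,4,0 for degrees 0…5.
[q^5] = 1·0 + 1·4 + 1·8 + 1·9 + 1·5 + 1·1 = 27.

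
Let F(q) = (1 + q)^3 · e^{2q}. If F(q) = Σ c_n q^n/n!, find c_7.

8864

The EGF product rule gives c_7 = Σ_{k_1+k_2=7} C(7; k_1,k_2) · ∏ g_i(k_i), where (1+q)^3 gives the falling factorial (3)_k; e^{2q} gives (2)^k.
g_1(k) for k = 0…7: 1, 3, 6, 6, 0, 0, 0, 0.
g_2(k) for k = 0…7: 1, 2, 4, 8, 16, 32, 64, 128.
c_7 = Σ_k C(7,k)·g_1(k)·g_2(7−k) = 1·1·128 + 7·3·64 + 21·6·32 + 35·6·16 = 128 + 1344 + 4032 + 3360 = 8864.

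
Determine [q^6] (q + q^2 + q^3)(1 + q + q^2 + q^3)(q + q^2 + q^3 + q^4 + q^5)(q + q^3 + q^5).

(q + q^2 + q^3) has coefficients 0,1,1,1 for degrees 0…3.
(1 + q + q^2 + q^3) has coefficients 1,1,1,1,0,0,0 for degrees 0…6.
Multiplying by (q + q^2 + q^3 + q^4 + q^5) gives running coefficients 0,1,2,3,4,4,3 for degrees 0…6.
Finally multiplying by (q + q^3 + q^5), the product of all factors after the first has coefficients 0,0,1,2,4,6,8 for degrees 0…6.
[q^6] = 1·6 + 1·4 + 1·2 = 12.

12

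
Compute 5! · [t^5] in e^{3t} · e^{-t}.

32

The EGF product rule gives c_5 = Σ_{k_1+k_2=5} C(5; k_1,k_2) · ∏ g_i(k_i), where e^{3t} gives (3)^k; e^{-t} gives (-1)^k.
g_1(k) for k = 0…5: 1, 3, 9, 27, 81, 243.
g_2(k) for k = 0…5: 1, -1, 1, -1, 1, -1.
c_5 = Σ_k C(5,k)·g_1(k)·g_2(5−k) = 1·1·(-1) + 5·3·1 + 10·9·(-1) + 10·27·1 + 5·81·(-1) + 1·243·1 = −1 + 15 − 90 + 270 − 405 + 243 = 32.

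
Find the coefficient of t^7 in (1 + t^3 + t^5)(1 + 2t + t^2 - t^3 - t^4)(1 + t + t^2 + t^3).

4

(1 + t^3 + t^5) has coefficients 1,0,0,1,0,1 for degrees 0…5.
(1 + 2t + t^2 - t^3 - t^4) has coefficients 1,2,1,-1,-1,0,0,0 for degrees 0…7.
Finally multiplying by (1 + t + t^2 + t^3), the product of all factors after the first has coefficients 1,3,4,3,1,-1,-2,-1 for degrees 0…7.
[t^7] = 1·(-1) + 1·1 + 1·4 = 4.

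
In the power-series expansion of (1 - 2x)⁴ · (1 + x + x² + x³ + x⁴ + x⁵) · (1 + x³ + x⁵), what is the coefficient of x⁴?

(1 - 2x)⁴ has coefficients 1,-8,24,-32,16 for degrees 0…4.
(1 + x + x² + x³ + x⁴ + x⁵) has coefficients 1,1,1,1,1 for degrees 0…4.
Finally multiplying by (1 + x³ + x⁵), the product of all factors after the first has coefficients 1,1,1,2,2 for degrees 0…4.
[x⁴] = 1·2 − 8·2 + 24·1 − 32·1 + 16·1 = -6.

-6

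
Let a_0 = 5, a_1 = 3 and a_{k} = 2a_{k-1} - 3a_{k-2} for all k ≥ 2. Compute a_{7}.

The ordinary generating function has denominator 1 - 2x + 3x^2.
Iterating the recurrence: a_0,…,a_{7} = 5, 3, -9, -27, -27, 27, 135, 189.

189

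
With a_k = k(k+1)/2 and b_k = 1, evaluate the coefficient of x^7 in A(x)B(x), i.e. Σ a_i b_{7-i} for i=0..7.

84

The convolution is the t^7 coefficient of A(t)B(t).
Σ = 0·1 + 1·1 + 3·1 + 6·1 + 10·1 + 15·1 + 21·1 + 28·1 = 84.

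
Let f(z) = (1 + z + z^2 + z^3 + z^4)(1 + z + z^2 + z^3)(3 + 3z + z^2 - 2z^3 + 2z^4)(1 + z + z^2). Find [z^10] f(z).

12

(1 + z + z^2 + z^3 + z^4) has coefficients 1,1,1,1,1 for degrees 0…4.
(1 + z + z^2 + z^3) has coefficients 1,1,1,1,0,0,0,0,0,0,0 for degrees 0…10.
Multiplying by (3 + 3z + z^2 - 2z^3 + 2z^4) gives running coefficients 3,6,7,5,4,1,0,2,0,0,0 for degrees 0…10.
Finally multiplying by (1 + z + z^2), the product of all factors after the first has coefficients 3,9,16,18,16,10,5,3,2,2,0 for degrees 0…10.
[z^10] = 1·0 + 1·2 + 1·2 + 1·3 + 1·5 = 12.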